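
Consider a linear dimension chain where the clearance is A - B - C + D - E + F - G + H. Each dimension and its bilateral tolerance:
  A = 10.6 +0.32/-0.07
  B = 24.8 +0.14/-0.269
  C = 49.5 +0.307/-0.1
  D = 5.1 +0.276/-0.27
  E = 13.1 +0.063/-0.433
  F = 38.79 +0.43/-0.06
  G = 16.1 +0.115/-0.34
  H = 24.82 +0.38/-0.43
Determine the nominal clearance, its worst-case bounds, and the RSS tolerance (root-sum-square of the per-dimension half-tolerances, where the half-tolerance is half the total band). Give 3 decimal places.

nominal=-24.190 wc=[-25.645,-21.642] rss=0.730

Stack each dimension's contribution:
  +A: nom +10.600 → Σnom=10.600; wc +0.320/-0.070 → slack +0.320/-0.070; half-tol=0.195, Σhalf²=0.038025
  -B: nom -24.800 → Σnom=-14.200; wc +0.269/-0.140 → slack +0.589/-0.210; half-tol=0.205, Σhalf²=0.079845
  -C: nom -49.500 → Σnom=-63.700; wc +0.100/-0.307 → slack +0.689/-0.517; half-tol=0.204, Σhalf²=0.121258
  +D: nom +5.100 → Σnom=-58.600; wc +0.276/-0.270 → slack +0.965/-0.787; half-tol=0.273, Σhalf²=0.195787
  -E: nom -13.100 → Σnom=-71.700; wc +0.433/-0.063 → slack +1.398/-0.850; half-tol=0.248, Σhalf²=0.257291
  +F: nom +38.790 → Σnom=-32.910; wc +0.430/-0.060 → slack +1.828/-0.910; half-tol=0.245, Σhalf²=0.317316
  -G: nom -16.100 → Σnom=-49.010; wc +0.340/-0.115 → slack +2.168/-1.025; half-tol=0.228, Σhalf²=0.369072
  +H: nom +24.820 → Σnom=-24.190; wc +0.380/-0.430 → slack +2.548/-1.455; half-tol=0.405, Σhalf²=0.533097
Nominal = -24.190. Worst-case = [-24.190 - 1.455, -24.190 + 2.548] = [-25.645, -21.642]. RSS = √0.533097 = 0.730.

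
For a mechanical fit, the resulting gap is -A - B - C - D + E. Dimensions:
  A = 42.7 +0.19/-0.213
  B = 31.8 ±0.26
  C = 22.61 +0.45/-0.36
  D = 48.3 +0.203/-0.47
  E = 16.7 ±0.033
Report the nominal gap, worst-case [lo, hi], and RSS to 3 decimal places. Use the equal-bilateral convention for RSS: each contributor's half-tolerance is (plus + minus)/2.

Stack each dimension's contribution:
  -A: nom -42.700 → Σnom=-42.700; wc +0.213/-0.190 → slack +0.213/-0.190; half-tol=0.202, Σhalf²=0.040602
  -B: nom -31.800 → Σnom=-74.500; wc +0.260/-0.260 → slack +0.473/-0.450; half-tol=0.260, Σhalf²=0.108202
  -C: nom -22.610 → Σnom=-97.110; wc +0.360/-0.450 → slack +0.833/-0.900; half-tol=0.405, Σhalf²=0.272227
  -D: nom -48.300 → Σnom=-145.410; wc +0.470/-0.203 → slack +1.303/-1.103; half-tol=0.337, Σhalf²=0.385460
  +E: nom +16.700 → Σnom=-128.710; wc +0.033/-0.033 → slack +1.336/-1.136; half-tol=0.033, Σhalf²=0.386549
Nominal = -128.710. Worst-case = [-128.710 - 1.136, -128.710 + 1.336] = [-129.846, -127.374]. RSS = √0.386549 = 0.622.

nominal=-128.710 wc=[-129.846,-127.374] rss=0.622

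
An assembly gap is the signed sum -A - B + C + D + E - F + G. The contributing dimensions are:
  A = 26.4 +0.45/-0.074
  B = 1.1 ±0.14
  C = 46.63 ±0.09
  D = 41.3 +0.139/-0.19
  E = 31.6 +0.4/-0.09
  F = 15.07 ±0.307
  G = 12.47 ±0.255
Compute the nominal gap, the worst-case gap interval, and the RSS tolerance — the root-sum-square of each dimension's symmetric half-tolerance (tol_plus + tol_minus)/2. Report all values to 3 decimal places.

nominal=89.430 wc=[87.908,90.835] rss=0.585

Stack each dimension's contribution:
  -A: nom -26.400 → Σnom=-26.400; wc +0.074/-0.450 → slack +0.074/-0.450; half-tol=0.262, Σhalf²=0.068644
  -B: nom -1.100 → Σnom=-27.500; wc +0.140/-0.140 → slack +0.214/-0.590; half-tol=0.140, Σhalf²=0.088244
  +C: nom +46.630 → Σnom=19.130; wc +0.090/-0.090 → slack +0.304/-0.680; half-tol=0.090, Σhalf²=0.096344
  +D: nom +41.300 → Σnom=60.430; wc +0.139/-0.190 → slack +0.443/-0.870; half-tol=0.165, Σhalf²=0.123404
  +E: nom +31.600 → Σnom=92.030; wc +0.400/-0.090 → slack +0.843/-0.960; half-tol=0.245, Σhalf²=0.183429
  -F: nom -15.070 → Σnom=76.960; wc +0.307/-0.307 → slack +1.150/-1.267; half-tol=0.307, Σhalf²=0.277678
  +G: nom +12.470 → Σnom=89.430; wc +0.255/-0.255 → slack +1.405/-1.522; half-tol=0.255, Σhalf²=0.342703
Nominal = 89.430. Worst-case = [89.430 - 1.522, 89.430 + 1.405] = [87.908, 90.835]. RSS = √0.342703 = 0.585.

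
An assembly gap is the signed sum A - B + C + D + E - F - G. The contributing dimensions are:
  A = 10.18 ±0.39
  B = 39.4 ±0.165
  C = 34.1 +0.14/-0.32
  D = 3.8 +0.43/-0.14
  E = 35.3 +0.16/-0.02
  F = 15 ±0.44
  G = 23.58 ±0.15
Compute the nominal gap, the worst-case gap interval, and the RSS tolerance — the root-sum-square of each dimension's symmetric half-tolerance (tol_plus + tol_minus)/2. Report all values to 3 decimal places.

nominal=5.400 wc=[3.775,7.275] rss=0.733

Stack each dimension's contribution:
  +A: nom +10.180 → Σnom=10.180; wc +0.390/-0.390 → slack +0.390/-0.390; half-tol=0.390, Σhalf²=0.152100
  -B: nom -39.400 → Σnom=-29.220; wc +0.165/-0.165 → slack +0.555/-0.555; half-tol=0.165, Σhalf²=0.179325
  +C: nom +34.100 → Σnom=4.880; wc +0.140/-0.320 → slack +0.695/-0.875; half-tol=0.230, Σhalf²=0.232225
  +D: nom +3.800 → Σnom=8.680; wc +0.430/-0.140 → slack +1.125/-1.015; half-tol=0.285, Σhalf²=0.313450
  +E: nom +35.300 → Σnom=43.980; wc +0.160/-0.020 → slack +1.285/-1.035; half-tol=0.090, Σhalf²=0.321550
  -F: nom -15.000 → Σnom=28.980; wc +0.440/-0.440 → slack +1.725/-1.475; half-tol=0.440, Σhalf²=0.515150
  -G: nom -23.580 → Σnom=5.400; wc +0.150/-0.150 → slack +1.875/-1.625; half-tol=0.150, Σhalf²=0.537650
Nominal = 5.400. Worst-case = [5.400 - 1.625, 5.400 + 1.875] = [3.775, 7.275]. RSS = √0.537650 = 0.733.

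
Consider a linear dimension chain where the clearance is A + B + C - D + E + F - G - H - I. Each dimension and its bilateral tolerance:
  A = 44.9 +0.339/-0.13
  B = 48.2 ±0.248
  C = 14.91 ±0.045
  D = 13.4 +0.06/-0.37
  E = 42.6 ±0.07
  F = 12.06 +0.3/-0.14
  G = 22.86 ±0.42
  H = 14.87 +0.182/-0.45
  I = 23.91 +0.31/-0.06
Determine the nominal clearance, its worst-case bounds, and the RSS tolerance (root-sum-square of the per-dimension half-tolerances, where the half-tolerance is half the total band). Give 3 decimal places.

Stack each dimension's contribution:
  +A: nom +44.900 → Σnom=44.900; wc +0.339/-0.130 → slack +0.339/-0.130; half-tol=0.235, Σhalf²=0.054990
  +B: nom +48.200 → Σnom=93.100; wc +0.248/-0.248 → slack +0.587/-0.378; half-tol=0.248, Σhalf²=0.116494
  +C: nom +14.910 → Σnom=108.010; wc +0.045/-0.045 → slack +0.632/-0.423; half-tol=0.045, Σhalf²=0.118519
  -D: nom -13.400 → Σnom=94.610; wc +0.370/-0.060 → slack +1.002/-0.483; half-tol=0.215, Σhalf²=0.164744
  +E: nom +42.600 → Σnom=137.210; wc +0.070/-0.070 → slack +1.072/-0.553; half-tol=0.070, Σhalf²=0.169644
  +F: nom +12.060 → Σnom=149.270; wc +0.300/-0.140 → slack +1.372/-0.693; half-tol=0.220, Σhalf²=0.218044
  -G: nom -22.860 → Σnom=126.410; wc +0.420/-0.420 → slack +1.792/-1.113; half-tol=0.420, Σhalf²=0.394444
  -H: nom -14.870 → Σnom=111.540; wc +0.450/-0.182 → slack +2.242/-1.295; half-tol=0.316, Σhalf²=0.494300
  -I: nom -23.910 → Σnom=87.630; wc +0.060/-0.310 → slack +2.302/-1.605; half-tol=0.185, Σhalf²=0.528525
Nominal = 87.630. Worst-case = [87.630 - 1.605, 87.630 + 2.302] = [86.025, 89.932]. RSS = √0.528525 = 0.727.

nominal=87.630 wc=[86.025,89.932] rss=0.727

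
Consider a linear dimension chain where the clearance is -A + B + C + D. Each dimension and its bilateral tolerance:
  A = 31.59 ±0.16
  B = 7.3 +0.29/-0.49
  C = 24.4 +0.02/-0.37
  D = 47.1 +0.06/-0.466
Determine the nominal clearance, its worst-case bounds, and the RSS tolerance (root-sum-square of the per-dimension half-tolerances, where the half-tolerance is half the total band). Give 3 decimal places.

Stack each dimension's contribution:
  -A: nom -31.590 → Σnom=-31.590; wc +0.160/-0.160 → slack +0.160/-0.160; half-tol=0.160, Σhalf²=0.025600
  +B: nom +7.300 → Σnom=-24.290; wc +0.290/-0.490 → slack +0.450/-0.650; half-tol=0.390, Σhalf²=0.177700
  +C: nom +24.400 → Σnom=0.110; wc +0.020/-0.370 → slack +0.470/-1.020; half-tol=0.195, Σhalf²=0.215725
  +D: nom +47.100 → Σnom=47.210; wc +0.060/-0.466 → slack +0.530/-1.486; half-tol=0.263, Σhalf²=0.284894
Nominal = 47.210. Worst-case = [47.210 - 1.486, 47.210 + 0.530] = [45.724, 47.740]. RSS = √0.284894 = 0.534.

nominal=47.210 wc=[45.724,47.740] rss=0.534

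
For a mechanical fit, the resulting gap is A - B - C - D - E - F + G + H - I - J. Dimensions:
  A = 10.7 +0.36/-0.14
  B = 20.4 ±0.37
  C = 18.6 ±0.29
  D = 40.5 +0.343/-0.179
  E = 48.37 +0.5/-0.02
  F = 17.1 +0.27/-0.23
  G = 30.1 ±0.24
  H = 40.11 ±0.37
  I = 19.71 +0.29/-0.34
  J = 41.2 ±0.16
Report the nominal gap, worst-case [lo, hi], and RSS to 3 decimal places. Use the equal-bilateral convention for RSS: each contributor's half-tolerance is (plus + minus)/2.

nominal=-124.970 wc=[-127.943,-122.411] rss=0.895

Stack each dimension's contribution:
  +A: nom +10.700 → Σnom=10.700; wc +0.360/-0.140 → slack +0.360/-0.140; half-tol=0.250, Σhalf²=0.062500
  -B: nom -20.400 → Σnom=-9.700; wc +0.370/-0.370 → slack +0.730/-0.510; half-tol=0.370, Σhalf²=0.199400
  -C: nom -18.600 → Σnom=-28.300; wc +0.290/-0.290 → slack +1.020/-0.800; half-tol=0.290, Σhalf²=0.283500
  -D: nom -40.500 → Σnom=-68.800; wc +0.179/-0.343 → slack +1.199/-1.143; half-tol=0.261, Σhalf²=0.351621
  -E: nom -48.370 → Σnom=-117.170; wc +0.020/-0.500 → slack +1.219/-1.643; half-tol=0.260, Σhalf²=0.419221
  -F: nom -17.100 → Σnom=-134.270; wc +0.230/-0.270 → slack +1.449/-1.913; half-tol=0.250, Σhalf²=0.481721
  +G: nom +30.100 → Σnom=-104.170; wc +0.240/-0.240 → slack +1.689/-2.153; half-tol=0.240, Σhalf²=0.539321
  +H: nom +40.110 → Σnom=-64.060; wc +0.370/-0.370 → slack +2.059/-2.523; half-tol=0.370, Σhalf²=0.676221
  -I: nom -19.710 → Σnom=-83.770; wc +0.340/-0.290 → slack +2.399/-2.813; half-tol=0.315, Σhalf²=0.775446
  -J: nom -41.200 → Σnom=-124.970; wc +0.160/-0.160 → slack +2.559/-2.973; half-tol=0.160, Σhalf²=0.801046
Nominal = -124.970. Worst-case = [-124.970 - 2.973, -124.970 + 2.559] = [-127.943, -122.411]. RSS = √0.801046 = 0.895.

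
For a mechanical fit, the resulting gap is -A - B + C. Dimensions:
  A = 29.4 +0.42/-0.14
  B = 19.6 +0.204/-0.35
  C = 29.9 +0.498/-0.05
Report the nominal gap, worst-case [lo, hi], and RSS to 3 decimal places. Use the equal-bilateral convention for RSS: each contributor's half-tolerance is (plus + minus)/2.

Stack each dimension's contribution:
  -A: nom -29.400 → Σnom=-29.400; wc +0.140/-0.420 → slack +0.140/-0.420; half-tol=0.280, Σhalf²=0.078400
  -B: nom -19.600 → Σnom=-49.000; wc +0.350/-0.204 → slack +0.490/-0.624; half-tol=0.277, Σhalf²=0.155129
  +C: nom +29.900 → Σnom=-19.100; wc +0.498/-0.050 → slack +0.988/-0.674; half-tol=0.274, Σhalf²=0.230205
Nominal = -19.100. Worst-case = [-19.100 - 0.674, -19.100 + 0.988] = [-19.774, -18.112]. RSS = √0.230205 = 0.480.

nominal=-19.100 wc=[-19.774,-18.112] rss=0.480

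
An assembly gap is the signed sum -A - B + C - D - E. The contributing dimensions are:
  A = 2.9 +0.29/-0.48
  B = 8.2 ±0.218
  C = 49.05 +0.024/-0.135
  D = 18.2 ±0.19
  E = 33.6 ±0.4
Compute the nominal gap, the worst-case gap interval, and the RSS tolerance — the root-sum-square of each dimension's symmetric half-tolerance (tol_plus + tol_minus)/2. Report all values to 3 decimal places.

Stack each dimension's contribution:
  -A: nom -2.900 → Σnom=-2.900; wc +0.480/-0.290 → slack +0.480/-0.290; half-tol=0.385, Σhalf²=0.148225
  -B: nom -8.200 → Σnom=-11.100; wc +0.218/-0.218 → slack +0.698/-0.508; half-tol=0.218, Σhalf²=0.195749
  +C: nom +49.050 → Σnom=37.950; wc +0.024/-0.135 → slack +0.722/-0.643; half-tol=0.080, Σhalf²=0.202069
  -D: nom -18.200 → Σnom=19.750; wc +0.190/-0.190 → slack +0.912/-0.833; half-tol=0.190, Σhalf²=0.238169
  -E: nom -33.600 → Σnom=-13.850; wc +0.400/-0.400 → slack +1.312/-1.233; half-tol=0.400, Σhalf²=0.398169
Nominal = -13.850. Worst-case = [-13.850 - 1.233, -13.850 + 1.312] = [-15.083, -12.538]. RSS = √0.398169 = 0.631.

nominal=-13.850 wc=[-15.083,-12.538] rss=0.631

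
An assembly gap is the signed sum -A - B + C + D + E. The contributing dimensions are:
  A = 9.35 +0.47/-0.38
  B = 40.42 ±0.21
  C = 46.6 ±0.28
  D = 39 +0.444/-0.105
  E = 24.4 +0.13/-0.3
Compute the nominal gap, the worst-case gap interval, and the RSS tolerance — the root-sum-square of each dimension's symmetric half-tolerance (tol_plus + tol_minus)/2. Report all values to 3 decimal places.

Stack each dimension's contribution:
  -A: nom -9.350 → Σnom=-9.350; wc +0.380/-0.470 → slack +0.380/-0.470; half-tol=0.425, Σhalf²=0.180625
  -B: nom -40.420 → Σnom=-49.770; wc +0.210/-0.210 → slack +0.590/-0.680; half-tol=0.210, Σhalf²=0.224725
  +C: nom +46.600 → Σnom=-3.170; wc +0.280/-0.280 → slack +0.870/-0.960; half-tol=0.280, Σhalf²=0.303125
  +D: nom +39.000 → Σnom=35.830; wc +0.444/-0.105 → slack +1.314/-1.065; half-tol=0.275, Σhalf²=0.378475
  +E: nom +24.400 → Σnom=60.230; wc +0.130/-0.300 → slack +1.444/-1.365; half-tol=0.215, Σhalf²=0.424700
Nominal = 60.230. Worst-case = [60.230 - 1.365, 60.230 + 1.444] = [58.865, 61.674]. RSS = √0.424700 = 0.652.

nominal=60.230 wc=[58.865,61.674] rss=0.652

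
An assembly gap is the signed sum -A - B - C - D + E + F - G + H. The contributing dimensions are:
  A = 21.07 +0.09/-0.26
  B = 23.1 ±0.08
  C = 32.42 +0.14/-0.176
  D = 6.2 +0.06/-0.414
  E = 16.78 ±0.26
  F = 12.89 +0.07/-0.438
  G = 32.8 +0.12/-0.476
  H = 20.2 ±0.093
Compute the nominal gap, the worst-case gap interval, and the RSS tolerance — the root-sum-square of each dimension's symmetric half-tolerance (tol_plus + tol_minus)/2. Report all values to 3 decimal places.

Stack each dimension's contribution:
  -A: nom -21.070 → Σnom=-21.070; wc +0.260/-0.090 → slack +0.260/-0.090; half-tol=0.175, Σhalf²=0.030625
  -B: nom -23.100 → Σnom=-44.170; wc +0.080/-0.080 → slack +0.340/-0.170; half-tol=0.080, Σhalf²=0.037025
  -C: nom -32.420 → Σnom=-76.590; wc +0.176/-0.140 → slack +0.516/-0.310; half-tol=0.158, Σhalf²=0.061989
  -D: nom -6.200 → Σnom=-82.790; wc +0.414/-0.060 → slack +0.930/-0.370; half-tol=0.237, Σhalf²=0.118158
  +E: nom +16.780 → Σnom=-66.010; wc +0.260/-0.260 → slack +1.190/-0.630; half-tol=0.260, Σhalf²=0.185758
  +F: nom +12.890 → Σnom=-53.120; wc +0.070/-0.438 → slack +1.260/-1.068; half-tol=0.254, Σhalf²=0.250274
  -G: nom -32.800 → Σnom=-85.920; wc +0.476/-0.120 → slack +1.736/-1.188; half-tol=0.298, Σhalf²=0.339078
  +H: nom +20.200 → Σnom=-65.720; wc +0.093/-0.093 → slack +1.829/-1.281; half-tol=0.093, Σhalf²=0.347727
Nominal = -65.720. Worst-case = [-65.720 - 1.281, -65.720 + 1.829] = [-67.001, -63.891]. RSS = √0.347727 = 0.590.

nominal=-65.720 wc=[-67.001,-63.891] rss=0.590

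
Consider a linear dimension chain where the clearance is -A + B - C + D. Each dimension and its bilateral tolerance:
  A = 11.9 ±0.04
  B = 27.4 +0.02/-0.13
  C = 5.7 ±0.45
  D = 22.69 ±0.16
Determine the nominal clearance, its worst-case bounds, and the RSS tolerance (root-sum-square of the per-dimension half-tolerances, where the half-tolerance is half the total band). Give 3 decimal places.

Stack each dimension's contribution:
  -A: nom -11.900 → Σnom=-11.900; wc +0.040/-0.040 → slack +0.040/-0.040; half-tol=0.040, Σhalf²=0.001600
  +B: nom +27.400 → Σnom=15.500; wc +0.020/-0.130 → slack +0.060/-0.170; half-tol=0.075, Σhalf²=0.007225
  -C: nom -5.700 → Σnom=9.800; wc +0.450/-0.450 → slack +0.510/-0.620; half-tol=0.450, Σhalf²=0.209725
  +D: nom +22.690 → Σnom=32.490; wc +0.160/-0.160 → slack +0.670/-0.780; half-tol=0.160, Σhalf²=0.235325
Nominal = 32.490. Worst-case = [32.490 - 0.780, 32.490 + 0.670] = [31.710, 33.160]. RSS = √0.235325 = 0.485.

nominal=32.490 wc=[31.710,33.160] rss=0.485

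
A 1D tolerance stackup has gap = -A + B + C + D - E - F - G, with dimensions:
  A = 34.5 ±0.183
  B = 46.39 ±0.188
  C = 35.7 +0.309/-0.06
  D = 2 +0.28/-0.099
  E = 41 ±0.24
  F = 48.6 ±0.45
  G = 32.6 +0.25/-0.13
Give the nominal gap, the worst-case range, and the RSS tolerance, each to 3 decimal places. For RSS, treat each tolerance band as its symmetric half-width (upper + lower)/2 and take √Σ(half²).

nominal=-72.610 wc=[-74.080,-70.830] rss=0.660

Stack each dimension's contribution:
  -A: nom -34.500 → Σnom=-34.500; wc +0.183/-0.183 → slack +0.183/-0.183; half-tol=0.183, Σhalf²=0.033489
  +B: nom +46.390 → Σnom=11.890; wc +0.188/-0.188 → slack +0.371/-0.371; half-tol=0.188, Σhalf²=0.068833
  +C: nom +35.700 → Σnom=47.590; wc +0.309/-0.060 → slack +0.680/-0.431; half-tol=0.184, Σhalf²=0.102873
  +D: nom +2.000 → Σnom=49.590; wc +0.280/-0.099 → slack +0.960/-0.530; half-tol=0.190, Σhalf²=0.138784
  -E: nom -41.000 → Σnom=8.590; wc +0.240/-0.240 → slack +1.200/-0.770; half-tol=0.240, Σhalf²=0.196383
  -F: nom -48.600 → Σnom=-40.010; wc +0.450/-0.450 → slack +1.650/-1.220; half-tol=0.450, Σhalf²=0.398884
  -G: nom -32.600 → Σnom=-72.610; wc +0.130/-0.250 → slack +1.780/-1.470; half-tol=0.190, Σhalf²=0.434984
Nominal = -72.610. Worst-case = [-72.610 - 1.470, -72.610 + 1.780] = [-74.080, -70.830]. RSS = √0.434984 = 0.660.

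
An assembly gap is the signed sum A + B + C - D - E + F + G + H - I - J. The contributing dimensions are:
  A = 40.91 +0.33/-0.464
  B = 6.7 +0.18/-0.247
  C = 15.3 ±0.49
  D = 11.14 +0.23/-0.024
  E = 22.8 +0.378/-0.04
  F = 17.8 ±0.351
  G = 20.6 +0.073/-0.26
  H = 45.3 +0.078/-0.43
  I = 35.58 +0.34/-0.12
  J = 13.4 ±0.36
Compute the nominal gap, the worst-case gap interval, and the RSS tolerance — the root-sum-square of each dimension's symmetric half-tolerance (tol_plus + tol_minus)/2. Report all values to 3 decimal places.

nominal=63.690 wc=[60.140,65.736] rss=0.949

Stack each dimension's contribution:
  +A: nom +40.910 → Σnom=40.910; wc +0.330/-0.464 → slack +0.330/-0.464; half-tol=0.397, Σhalf²=0.157609
  +B: nom +6.700 → Σnom=47.610; wc +0.180/-0.247 → slack +0.510/-0.711; half-tol=0.213, Σhalf²=0.203191
  +C: nom +15.300 → Σnom=62.910; wc +0.490/-0.490 → slack +1.000/-1.201; half-tol=0.490, Σhalf²=0.443291
  -D: nom -11.140 → Σnom=51.770; wc +0.024/-0.230 → slack +1.024/-1.431; half-tol=0.127, Σhalf²=0.459420
  -E: nom -22.800 → Σnom=28.970; wc +0.040/-0.378 → slack +1.064/-1.809; half-tol=0.209, Σhalf²=0.503101
  +F: nom +17.800 → Σnom=46.770; wc +0.351/-0.351 → slack +1.415/-2.160; half-tol=0.351, Σhalf²=0.626302
  +G: nom +20.600 → Σnom=67.370; wc +0.073/-0.260 → slack +1.488/-2.420; half-tol=0.167, Σhalf²=0.654025
  +H: nom +45.300 → Σnom=112.670; wc +0.078/-0.430 → slack +1.566/-2.850; half-tol=0.254, Σhalf²=0.718541
  -I: nom -35.580 → Σnom=77.090; wc +0.120/-0.340 → slack +1.686/-3.190; half-tol=0.230, Σhalf²=0.771440
  -J: nom -13.400 → Σnom=63.690; wc +0.360/-0.360 → slack +2.046/-3.550; half-tol=0.360, Σhalf²=0.901040
Nominal = 63.690. Worst-case = [63.690 - 3.550, 63.690 + 2.046] = [60.140, 65.736]. RSS = √0.901040 = 0.949.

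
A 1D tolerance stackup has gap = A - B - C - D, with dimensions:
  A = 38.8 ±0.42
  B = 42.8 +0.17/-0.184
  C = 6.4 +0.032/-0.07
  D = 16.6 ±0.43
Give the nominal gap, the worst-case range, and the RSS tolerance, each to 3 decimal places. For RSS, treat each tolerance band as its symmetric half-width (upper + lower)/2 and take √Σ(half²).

nominal=-27.000 wc=[-28.052,-25.896] rss=0.629

Stack each dimension's contribution:
  +A: nom +38.800 → Σnom=38.800; wc +0.420/-0.420 → slack +0.420/-0.420; half-tol=0.420, Σhalf²=0.176400
  -B: nom -42.800 → Σnom=-4.000; wc +0.184/-0.170 → slack +0.604/-0.590; half-tol=0.177, Σhalf²=0.207729
  -C: nom -6.400 → Σnom=-10.400; wc +0.070/-0.032 → slack +0.674/-0.622; half-tol=0.051, Σhalf²=0.210330
  -D: nom -16.600 → Σnom=-27.000; wc +0.430/-0.430 → slack +1.104/-1.052; half-tol=0.430, Σhalf²=0.395230
Nominal = -27.000. Worst-case = [-27.000 - 1.052, -27.000 + 1.104] = [-28.052, -25.896]. RSS = √0.395230 = 0.629.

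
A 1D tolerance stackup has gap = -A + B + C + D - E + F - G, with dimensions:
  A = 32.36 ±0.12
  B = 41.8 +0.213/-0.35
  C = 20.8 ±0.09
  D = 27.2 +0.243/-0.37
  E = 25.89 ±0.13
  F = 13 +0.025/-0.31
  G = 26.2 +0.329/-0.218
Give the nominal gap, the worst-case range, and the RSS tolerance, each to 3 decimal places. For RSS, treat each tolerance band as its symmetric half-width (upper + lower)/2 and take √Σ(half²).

Stack each dimension's contribution:
  -A: nom -32.360 → Σnom=-32.360; wc +0.120/-0.120 → slack +0.120/-0.120; half-tol=0.120, Σhalf²=0.014400
  +B: nom +41.800 → Σnom=9.440; wc +0.213/-0.350 → slack +0.333/-0.470; half-tol=0.281, Σhalf²=0.093642
  +C: nom +20.800 → Σnom=30.240; wc +0.090/-0.090 → slack +0.423/-0.560; half-tol=0.090, Σhalf²=0.101742
  +D: nom +27.200 → Σnom=57.440; wc +0.243/-0.370 → slack +0.666/-0.930; half-tol=0.306, Σhalf²=0.195684
  -E: nom -25.890 → Σnom=31.550; wc +0.130/-0.130 → slack +0.796/-1.060; half-tol=0.130, Σhalf²=0.212584
  +F: nom +13.000 → Σnom=44.550; wc +0.025/-0.310 → slack +0.821/-1.370; half-tol=0.168, Σhalf²=0.240641
  -G: nom -26.200 → Σnom=18.350; wc +0.218/-0.329 → slack +1.039/-1.699; half-tol=0.274, Σhalf²=0.315443
Nominal = 18.350. Worst-case = [18.350 - 1.699, 18.350 + 1.039] = [16.651, 19.389]. RSS = √0.315443 = 0.562.

nominal=18.350 wc=[16.651,19.389] rss=0.562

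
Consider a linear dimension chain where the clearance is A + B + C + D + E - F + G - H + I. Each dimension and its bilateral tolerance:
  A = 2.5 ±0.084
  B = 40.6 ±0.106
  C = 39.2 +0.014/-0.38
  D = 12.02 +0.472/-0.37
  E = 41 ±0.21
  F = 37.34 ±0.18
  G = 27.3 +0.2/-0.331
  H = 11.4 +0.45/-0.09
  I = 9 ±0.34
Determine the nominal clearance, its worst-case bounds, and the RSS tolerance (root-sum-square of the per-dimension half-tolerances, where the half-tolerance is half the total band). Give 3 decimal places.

nominal=122.880 wc=[120.429,124.576] rss=0.755

Stack each dimension's contribution:
  +A: nom +2.500 → Σnom=2.500; wc +0.084/-0.084 → slack +0.084/-0.084; half-tol=0.084, Σhalf²=0.007056
  +B: nom +40.600 → Σnom=43.100; wc +0.106/-0.106 → slack +0.190/-0.190; half-tol=0.106, Σhalf²=0.018292
  +C: nom +39.200 → Σnom=82.300; wc +0.014/-0.380 → slack +0.204/-0.570; half-tol=0.197, Σhalf²=0.057101
  +D: nom +12.020 → Σnom=94.320; wc +0.472/-0.370 → slack +0.676/-0.940; half-tol=0.421, Σhalf²=0.234342
  +E: nom +41.000 → Σnom=135.320; wc +0.210/-0.210 → slack +0.886/-1.150; half-tol=0.210, Σhalf²=0.278442
  -F: nom -37.340 → Σnom=97.980; wc +0.180/-0.180 → slack +1.066/-1.330; half-tol=0.180, Σhalf²=0.310842
  +G: nom +27.300 → Σnom=125.280; wc +0.200/-0.331 → slack +1.266/-1.661; half-tol=0.266, Σhalf²=0.381332
  -H: nom -11.400 → Σnom=113.880; wc +0.090/-0.450 → slack +1.356/-2.111; half-tol=0.270, Σhalf²=0.454232
  +I: nom +9.000 → Σnom=122.880; wc +0.340/-0.340 → slack +1.696/-2.451; half-tol=0.340, Σhalf²=0.569832
Nominal = 122.880. Worst-case = [122.880 - 2.451, 122.880 + 1.696] = [120.429, 124.576]. RSS = √0.569832 = 0.755.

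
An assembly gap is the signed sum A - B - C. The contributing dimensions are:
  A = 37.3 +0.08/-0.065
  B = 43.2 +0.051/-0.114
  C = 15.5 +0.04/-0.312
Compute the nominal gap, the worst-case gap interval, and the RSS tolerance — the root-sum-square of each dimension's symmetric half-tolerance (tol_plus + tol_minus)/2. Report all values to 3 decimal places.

nominal=-21.400 wc=[-21.556,-20.894] rss=0.207

Stack each dimension's contribution:
  +A: nom +37.300 → Σnom=37.300; wc +0.080/-0.065 → slack +0.080/-0.065; half-tol=0.073, Σhalf²=0.005256
  -B: nom -43.200 → Σnom=-5.900; wc +0.114/-0.051 → slack +0.194/-0.116; half-tol=0.083, Σhalf²=0.012063
  -C: nom -15.500 → Σnom=-21.400; wc +0.312/-0.040 → slack +0.506/-0.156; half-tol=0.176, Σhalf²=0.043039
Nominal = -21.400. Worst-case = [-21.400 - 0.156, -21.400 + 0.506] = [-21.556, -20.894]. RSS = √0.043039 = 0.207.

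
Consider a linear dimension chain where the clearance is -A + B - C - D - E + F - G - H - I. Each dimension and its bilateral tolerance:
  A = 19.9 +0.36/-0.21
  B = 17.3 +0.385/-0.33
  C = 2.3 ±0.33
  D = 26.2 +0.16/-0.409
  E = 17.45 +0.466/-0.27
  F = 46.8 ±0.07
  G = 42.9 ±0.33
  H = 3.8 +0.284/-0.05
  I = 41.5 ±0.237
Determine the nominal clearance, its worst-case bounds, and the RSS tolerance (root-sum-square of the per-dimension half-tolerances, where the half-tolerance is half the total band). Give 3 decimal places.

nominal=-89.950 wc=[-92.517,-87.659] rss=0.856

Stack each dimension's contribution:
  -A: nom -19.900 → Σnom=-19.900; wc +0.210/-0.360 → slack +0.210/-0.360; half-tol=0.285, Σhalf²=0.081225
  +B: nom +17.300 → Σnom=-2.600; wc +0.385/-0.330 → slack +0.595/-0.690; half-tol=0.358, Σhalf²=0.209031
  -C: nom -2.300 → Σnom=-4.900; wc +0.330/-0.330 → slack +0.925/-1.020; half-tol=0.330, Σhalf²=0.317931
  -D: nom -26.200 → Σnom=-31.100; wc +0.409/-0.160 → slack +1.334/-1.180; half-tol=0.284, Σhalf²=0.398872
  -E: nom -17.450 → Σnom=-48.550; wc +0.270/-0.466 → slack +1.604/-1.646; half-tol=0.368, Σhalf²=0.534296
  +F: nom +46.800 → Σnom=-1.750; wc +0.070/-0.070 → slack +1.674/-1.716; half-tol=0.070, Σhalf²=0.539196
  -G: nom -42.900 → Σnom=-44.650; wc +0.330/-0.330 → slack +2.004/-2.046; half-tol=0.330, Σhalf²=0.648096
  -H: nom -3.800 → Σnom=-48.450; wc +0.050/-0.284 → slack +2.054/-2.330; half-tol=0.167, Σhalf²=0.675984
  -I: nom -41.500 → Σnom=-89.950; wc +0.237/-0.237 → slack +2.291/-2.567; half-tol=0.237, Σhalf²=0.732154
Nominal = -89.950. Worst-case = [-89.950 - 2.567, -89.950 + 2.291] = [-92.517, -87.659]. RSS = √0.732154 = 0.856.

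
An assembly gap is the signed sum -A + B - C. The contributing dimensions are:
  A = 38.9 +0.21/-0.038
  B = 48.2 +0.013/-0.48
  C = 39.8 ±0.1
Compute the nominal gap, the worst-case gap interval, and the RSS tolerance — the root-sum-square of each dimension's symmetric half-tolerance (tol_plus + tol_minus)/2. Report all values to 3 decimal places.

Stack each dimension's contribution:
  -A: nom -38.900 → Σnom=-38.900; wc +0.038/-0.210 → slack +0.038/-0.210; half-tol=0.124, Σhalf²=0.015376
  +B: nom +48.200 → Σnom=9.300; wc +0.013/-0.480 → slack +0.051/-0.690; half-tol=0.246, Σhalf²=0.076138
  -C: nom -39.800 → Σnom=-30.500; wc +0.100/-0.100 → slack +0.151/-0.790; half-tol=0.100, Σhalf²=0.086138
Nominal = -30.500. Worst-case = [-30.500 - 0.790, -30.500 + 0.151] = [-31.290, -30.349]. RSS = √0.086138 = 0.293.

nominal=-30.500 wc=[-31.290,-30.349] rss=0.293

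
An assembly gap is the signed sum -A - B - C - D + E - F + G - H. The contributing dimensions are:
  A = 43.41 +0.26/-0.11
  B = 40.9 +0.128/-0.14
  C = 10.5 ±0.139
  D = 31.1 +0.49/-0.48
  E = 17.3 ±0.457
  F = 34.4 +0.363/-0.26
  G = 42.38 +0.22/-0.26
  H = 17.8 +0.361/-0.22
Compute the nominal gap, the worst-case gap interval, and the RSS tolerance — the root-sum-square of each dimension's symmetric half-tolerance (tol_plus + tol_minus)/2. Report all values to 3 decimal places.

Stack each dimension's contribution:
  -A: nom -43.410 → Σnom=-43.410; wc +0.110/-0.260 → slack +0.110/-0.260; half-tol=0.185, Σhalf²=0.034225
  -B: nom -40.900 → Σnom=-84.310; wc +0.140/-0.128 → slack +0.250/-0.388; half-tol=0.134, Σhalf²=0.052181
  -C: nom -10.500 → Σnom=-94.810; wc +0.139/-0.139 → slack +0.389/-0.527; half-tol=0.139, Σhalf²=0.071502
  -D: nom -31.100 → Σnom=-125.910; wc +0.480/-0.490 → slack +0.869/-1.017; half-tol=0.485, Σhalf²=0.306727
  +E: nom +17.300 → Σnom=-108.610; wc +0.457/-0.457 → slack +1.326/-1.474; half-tol=0.457, Σhalf²=0.515576
  -F: nom -34.400 → Σnom=-143.010; wc +0.260/-0.363 → slack +1.586/-1.837; half-tol=0.311, Σhalf²=0.612608
  +G: nom +42.380 → Σnom=-100.630; wc +0.220/-0.260 → slack +1.806/-2.097; half-tol=0.240, Σhalf²=0.670208
  -H: nom -17.800 → Σnom=-118.430; wc +0.220/-0.361 → slack +2.026/-2.458; half-tol=0.290, Σhalf²=0.754599
Nominal = -118.430. Worst-case = [-118.430 - 2.458, -118.430 + 2.026] = [-120.888, -116.404]. RSS = √0.754599 = 0.869.

nominal=-118.430 wc=[-120.888,-116.404] rss=0.869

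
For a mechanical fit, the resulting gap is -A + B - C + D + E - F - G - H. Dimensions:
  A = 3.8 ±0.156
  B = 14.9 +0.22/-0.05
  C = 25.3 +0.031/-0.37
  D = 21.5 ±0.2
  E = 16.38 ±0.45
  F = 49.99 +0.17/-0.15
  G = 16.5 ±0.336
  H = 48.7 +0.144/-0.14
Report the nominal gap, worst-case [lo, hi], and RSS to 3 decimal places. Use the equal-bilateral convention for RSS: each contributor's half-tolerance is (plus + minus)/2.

nominal=-91.510 wc=[-93.047,-89.488] rss=0.696

Stack each dimension's contribution:
  -A: nom -3.800 → Σnom=-3.800; wc +0.156/-0.156 → slack +0.156/-0.156; half-tol=0.156, Σhalf²=0.024336
  +B: nom +14.900 → Σnom=11.100; wc +0.220/-0.050 → slack +0.376/-0.206; half-tol=0.135, Σhalf²=0.042561
  -C: nom -25.300 → Σnom=-14.200; wc +0.370/-0.031 → slack +0.746/-0.237; half-tol=0.201, Σhalf²=0.082761
  +D: nom +21.500 → Σnom=7.300; wc +0.200/-0.200 → slack +0.946/-0.437; half-tol=0.200, Σhalf²=0.122761
  +E: nom +16.380 → Σnom=23.680; wc +0.450/-0.450 → slack +1.396/-0.887; half-tol=0.450, Σhalf²=0.325261
  -F: nom -49.990 → Σnom=-26.310; wc +0.150/-0.170 → slack +1.546/-1.057; half-tol=0.160, Σhalf²=0.350861
  -G: nom -16.500 → Σnom=-42.810; wc +0.336/-0.336 → slack +1.882/-1.393; half-tol=0.336, Σhalf²=0.463757
  -H: nom -48.700 → Σnom=-91.510; wc +0.140/-0.144 → slack +2.022/-1.537; half-tol=0.142, Σhalf²=0.483921
Nominal = -91.510. Worst-case = [-91.510 - 1.537, -91.510 + 2.022] = [-93.047, -89.488]. RSS = √0.483921 = 0.696.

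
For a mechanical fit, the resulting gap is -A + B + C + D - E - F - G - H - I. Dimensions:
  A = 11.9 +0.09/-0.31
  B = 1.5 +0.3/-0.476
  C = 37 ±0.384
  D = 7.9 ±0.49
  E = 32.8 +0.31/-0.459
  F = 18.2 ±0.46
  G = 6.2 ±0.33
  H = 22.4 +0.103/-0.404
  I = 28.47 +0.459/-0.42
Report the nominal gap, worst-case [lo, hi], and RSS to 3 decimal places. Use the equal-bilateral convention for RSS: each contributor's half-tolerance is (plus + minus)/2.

nominal=-73.570 wc=[-76.672,-70.013] rss=1.142

Stack each dimension's contribution:
  -A: nom -11.900 → Σnom=-11.900; wc +0.310/-0.090 → slack +0.310/-0.090; half-tol=0.200, Σhalf²=0.040000
  +B: nom +1.500 → Σnom=-10.400; wc +0.300/-0.476 → slack +0.610/-0.566; half-tol=0.388, Σhalf²=0.190544
  +C: nom +37.000 → Σnom=26.600; wc +0.384/-0.384 → slack +0.994/-0.950; half-tol=0.384, Σhalf²=0.338000
  +D: nom +7.900 → Σnom=34.500; wc +0.490/-0.490 → slack +1.484/-1.440; half-tol=0.490, Σhalf²=0.578100
  -E: nom -32.800 → Σnom=1.700; wc +0.459/-0.310 → slack +1.943/-1.750; half-tol=0.385, Σhalf²=0.725940
  -F: nom -18.200 → Σnom=-16.500; wc +0.460/-0.460 → slack +2.403/-2.210; half-tol=0.460, Σhalf²=0.937540
  -G: nom -6.200 → Σnom=-22.700; wc +0.330/-0.330 → slack +2.733/-2.540; half-tol=0.330, Σhalf²=1.046440
  -H: nom -22.400 → Σnom=-45.100; wc +0.404/-0.103 → slack +3.137/-2.643; half-tol=0.254, Σhalf²=1.110703
  -I: nom -28.470 → Σnom=-73.570; wc +0.420/-0.459 → slack +3.557/-3.102; half-tol=0.440, Σhalf²=1.303863
Nominal = -73.570. Worst-case = [-73.570 - 3.102, -73.570 + 3.557] = [-76.672, -70.013]. RSS = √1.303863 = 1.142.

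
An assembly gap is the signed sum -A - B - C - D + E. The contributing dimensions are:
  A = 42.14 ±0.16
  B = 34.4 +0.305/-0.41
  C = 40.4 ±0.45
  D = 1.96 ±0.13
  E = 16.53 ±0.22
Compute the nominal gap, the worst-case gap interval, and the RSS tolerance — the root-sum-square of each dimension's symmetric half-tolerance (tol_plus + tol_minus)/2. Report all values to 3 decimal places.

nominal=-102.370 wc=[-103.635,-101.000] rss=0.649

Stack each dimension's contribution:
  -A: nom -42.140 → Σnom=-42.140; wc +0.160/-0.160 → slack +0.160/-0.160; half-tol=0.160, Σhalf²=0.025600
  -B: nom -34.400 → Σnom=-76.540; wc +0.410/-0.305 → slack +0.570/-0.465; half-tol=0.357, Σhalf²=0.153406
  -C: nom -40.400 → Σnom=-116.940; wc +0.450/-0.450 → slack +1.020/-0.915; half-tol=0.450, Σhalf²=0.355906
  -D: nom -1.960 → Σnom=-118.900; wc +0.130/-0.130 → slack +1.150/-1.045; half-tol=0.130, Σhalf²=0.372806
  +E: nom +16.530 → Σnom=-102.370; wc +0.220/-0.220 → slack +1.370/-1.265; half-tol=0.220, Σhalf²=0.421206
Nominal = -102.370. Worst-case = [-102.370 - 1.265, -102.370 + 1.370] = [-103.635, -101.000]. RSS = √0.421206 = 0.649.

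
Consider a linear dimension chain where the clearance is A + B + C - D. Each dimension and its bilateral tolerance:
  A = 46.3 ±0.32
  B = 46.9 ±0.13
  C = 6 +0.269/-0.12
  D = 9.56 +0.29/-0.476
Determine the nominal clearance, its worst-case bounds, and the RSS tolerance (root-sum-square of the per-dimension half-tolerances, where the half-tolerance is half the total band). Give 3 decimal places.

nominal=89.640 wc=[88.780,90.835] rss=0.551

Stack each dimension's contribution:
  +A: nom +46.300 → Σnom=46.300; wc +0.320/-0.320 → slack +0.320/-0.320; half-tol=0.320, Σhalf²=0.102400
  +B: nom +46.900 → Σnom=93.200; wc +0.130/-0.130 → slack +0.450/-0.450; half-tol=0.130, Σhalf²=0.119300
  +C: nom +6.000 → Σnom=99.200; wc +0.269/-0.120 → slack +0.719/-0.570; half-tol=0.195, Σhalf²=0.157130
  -D: nom -9.560 → Σnom=89.640; wc +0.476/-0.290 → slack +1.195/-0.860; half-tol=0.383, Σhalf²=0.303819
Nominal = 89.640. Worst-case = [89.640 - 0.860, 89.640 + 1.195] = [88.780, 90.835]. RSS = √0.303819 = 0.551.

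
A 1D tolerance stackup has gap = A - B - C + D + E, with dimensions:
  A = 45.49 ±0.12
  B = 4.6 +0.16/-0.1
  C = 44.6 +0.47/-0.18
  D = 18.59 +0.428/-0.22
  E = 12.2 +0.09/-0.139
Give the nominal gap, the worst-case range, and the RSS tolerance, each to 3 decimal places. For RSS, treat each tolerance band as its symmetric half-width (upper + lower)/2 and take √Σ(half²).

Stack each dimension's contribution:
  +A: nom +45.490 → Σnom=45.490; wc +0.120/-0.120 → slack +0.120/-0.120; half-tol=0.120, Σhalf²=0.014400
  -B: nom -4.600 → Σnom=40.890; wc +0.100/-0.160 → slack +0.220/-0.280; half-tol=0.130, Σhalf²=0.031300
  -C: nom -44.600 → Σnom=-3.710; wc +0.180/-0.470 → slack +0.400/-0.750; half-tol=0.325, Σhalf²=0.136925
  +D: nom +18.590 → Σnom=14.880; wc +0.428/-0.220 → slack +0.828/-0.970; half-tol=0.324, Σhalf²=0.241901
  +E: nom +12.200 → Σnom=27.080; wc +0.090/-0.139 → slack +0.918/-1.109; half-tol=0.115, Σhalf²=0.255011
Nominal = 27.080. Worst-case = [27.080 - 1.109, 27.080 + 0.918] = [25.971, 27.998]. RSS = √0.255011 = 0.505.

nominal=27.080 wc=[25.971,27.998] rss=0.505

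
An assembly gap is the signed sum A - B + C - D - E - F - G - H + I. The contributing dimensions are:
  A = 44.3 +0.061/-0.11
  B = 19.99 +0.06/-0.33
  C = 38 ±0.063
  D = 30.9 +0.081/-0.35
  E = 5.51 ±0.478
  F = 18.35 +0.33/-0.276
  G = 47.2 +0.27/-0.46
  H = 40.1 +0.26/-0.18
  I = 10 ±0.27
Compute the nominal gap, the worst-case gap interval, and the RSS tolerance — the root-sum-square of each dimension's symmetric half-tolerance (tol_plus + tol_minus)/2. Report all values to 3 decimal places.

Stack each dimension's contribution:
  +A: nom +44.300 → Σnom=44.300; wc +0.061/-0.110 → slack +0.061/-0.110; half-tol=0.085, Σhalf²=0.007310
  -B: nom -19.990 → Σnom=24.310; wc +0.330/-0.060 → slack +0.391/-0.170; half-tol=0.195, Σhalf²=0.045335
  +C: nom +38.000 → Σnom=62.310; wc +0.063/-0.063 → slack +0.454/-0.233; half-tol=0.063, Σhalf²=0.049304
  -D: nom -30.900 → Σnom=31.410; wc +0.350/-0.081 → slack +0.804/-0.314; half-tol=0.215, Σhalf²=0.095744
  -E: nom -5.510 → Σnom=25.900; wc +0.478/-0.478 → slack +1.282/-0.792; half-tol=0.478, Σhalf²=0.324228
  -F: nom -18.350 → Σnom=7.550; wc +0.276/-0.330 → slack +1.558/-1.122; half-tol=0.303, Σhalf²=0.416038
  -G: nom -47.200 → Σnom=-39.650; wc +0.460/-0.270 → slack +2.018/-1.392; half-tol=0.365, Σhalf²=0.549262
  -H: nom -40.100 → Σnom=-79.750; wc +0.180/-0.260 → slack +2.198/-1.652; half-tol=0.220, Σhalf²=0.597662
  +I: nom +10.000 → Σnom=-69.750; wc +0.270/-0.270 → slack +2.468/-1.922; half-tol=0.270, Σhalf²=0.670562
Nominal = -69.750. Worst-case = [-69.750 - 1.922, -69.750 + 2.468] = [-71.672, -67.282]. RSS = √0.670562 = 0.819.

nominal=-69.750 wc=[-71.672,-67.282] rss=0.819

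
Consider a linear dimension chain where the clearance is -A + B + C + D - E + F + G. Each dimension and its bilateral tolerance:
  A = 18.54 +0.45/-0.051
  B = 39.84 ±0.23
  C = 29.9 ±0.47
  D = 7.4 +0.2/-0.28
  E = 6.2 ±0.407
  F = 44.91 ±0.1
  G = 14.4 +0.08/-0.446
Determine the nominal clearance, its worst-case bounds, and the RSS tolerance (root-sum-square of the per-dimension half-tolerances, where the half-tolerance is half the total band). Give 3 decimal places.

nominal=111.710 wc=[109.327,113.248] rss=0.799

Stack each dimension's contribution:
  -A: nom -18.540 → Σnom=-18.540; wc +0.051/-0.450 → slack +0.051/-0.450; half-tol=0.251, Σhalf²=0.062750
  +B: nom +39.840 → Σnom=21.300; wc +0.230/-0.230 → slack +0.281/-0.680; half-tol=0.230, Σhalf²=0.115650
  +C: nom +29.900 → Σnom=51.200; wc +0.470/-0.470 → slack +0.751/-1.150; half-tol=0.470, Σhalf²=0.336550
  +D: nom +7.400 → Σnom=58.600; wc +0.200/-0.280 → slack +0.951/-1.430; half-tol=0.240, Σhalf²=0.394150
  -E: nom -6.200 → Σnom=52.400; wc +0.407/-0.407 → slack +1.358/-1.837; half-tol=0.407, Σhalf²=0.559799
  +F: nom +44.910 → Σnom=97.310; wc +0.100/-0.100 → slack +1.458/-1.937; half-tol=0.100, Σhalf²=0.569799
  +G: nom +14.400 → Σnom=111.710; wc +0.080/-0.446 → slack +1.538/-2.383; half-tol=0.263, Σhalf²=0.638968
Nominal = 111.710. Worst-case = [111.710 - 2.383, 111.710 + 1.538] = [109.327, 113.248]. RSS = √0.638968 = 0.799.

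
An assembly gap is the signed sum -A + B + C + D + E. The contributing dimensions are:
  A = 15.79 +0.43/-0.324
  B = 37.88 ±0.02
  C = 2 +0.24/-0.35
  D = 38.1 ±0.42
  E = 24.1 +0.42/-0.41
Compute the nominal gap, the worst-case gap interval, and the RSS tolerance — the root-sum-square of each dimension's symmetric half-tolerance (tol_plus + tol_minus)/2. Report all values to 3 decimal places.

Stack each dimension's contribution:
  -A: nom -15.790 → Σnom=-15.790; wc +0.324/-0.430 → slack +0.324/-0.430; half-tol=0.377, Σhalf²=0.142129
  +B: nom +37.880 → Σnom=22.090; wc +0.020/-0.020 → slack +0.344/-0.450; half-tol=0.020, Σhalf²=0.142529
  +C: nom +2.000 → Σnom=24.090; wc +0.240/-0.350 → slack +0.584/-0.800; half-tol=0.295, Σhalf²=0.229554
  +D: nom +38.100 → Σnom=62.190; wc +0.420/-0.420 → slack +1.004/-1.220; half-tol=0.420, Σhalf²=0.405954
  +E: nom +24.100 → Σnom=86.290; wc +0.420/-0.410 → slack +1.424/-1.630; half-tol=0.415, Σhalf²=0.578179
Nominal = 86.290. Worst-case = [86.290 - 1.630, 86.290 + 1.424] = [84.660, 87.714]. RSS = √0.578179 = 0.760.

nominal=86.290 wc=[84.660,87.714] rss=0.760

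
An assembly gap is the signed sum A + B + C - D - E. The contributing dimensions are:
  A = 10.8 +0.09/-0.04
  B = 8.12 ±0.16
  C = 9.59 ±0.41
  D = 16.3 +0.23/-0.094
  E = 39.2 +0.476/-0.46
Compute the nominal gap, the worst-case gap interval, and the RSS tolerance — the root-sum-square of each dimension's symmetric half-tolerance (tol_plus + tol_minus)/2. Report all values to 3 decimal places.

Stack each dimension's contribution:
  +A: nom +10.800 → Σnom=10.800; wc +0.090/-0.040 → slack +0.090/-0.040; half-tol=0.065, Σhalf²=0.004225
  +B: nom +8.120 → Σnom=18.920; wc +0.160/-0.160 → slack +0.250/-0.200; half-tol=0.160, Σhalf²=0.029825
  +C: nom +9.590 → Σnom=28.510; wc +0.410/-0.410 → slack +0.660/-0.610; half-tol=0.410, Σhalf²=0.197925
  -D: nom -16.300 → Σnom=12.210; wc +0.094/-0.230 → slack +0.754/-0.840; half-tol=0.162, Σhalf²=0.224169
  -E: nom -39.200 → Σnom=-26.990; wc +0.460/-0.476 → slack +1.214/-1.316; half-tol=0.468, Σhalf²=0.443193
Nominal = -26.990. Worst-case = [-26.990 - 1.316, -26.990 + 1.214] = [-28.306, -25.776]. RSS = √0.443193 = 0.666.

nominal=-26.990 wc=[-28.306,-25.776] rss=0.666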